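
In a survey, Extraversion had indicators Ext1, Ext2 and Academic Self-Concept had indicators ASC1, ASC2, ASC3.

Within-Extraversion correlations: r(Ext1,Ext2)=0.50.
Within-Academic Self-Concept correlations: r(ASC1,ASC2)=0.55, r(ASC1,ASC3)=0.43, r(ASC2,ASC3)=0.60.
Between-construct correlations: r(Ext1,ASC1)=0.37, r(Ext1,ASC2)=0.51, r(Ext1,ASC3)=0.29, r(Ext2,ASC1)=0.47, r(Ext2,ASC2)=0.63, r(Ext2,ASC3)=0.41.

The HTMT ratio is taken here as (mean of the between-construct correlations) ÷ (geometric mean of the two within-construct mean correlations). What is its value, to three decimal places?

Mean between = 2.68/6 = 0.4467.
Mean within-Ext = 0.50/1 = 0.5000; mean within-ASC = 1.58/3 = 0.5267.
Geometric mean = √(0.5000 × 0.5267) = 0.5132.
HTMT = 0.4467 / 0.5132 = 0.870.

0.870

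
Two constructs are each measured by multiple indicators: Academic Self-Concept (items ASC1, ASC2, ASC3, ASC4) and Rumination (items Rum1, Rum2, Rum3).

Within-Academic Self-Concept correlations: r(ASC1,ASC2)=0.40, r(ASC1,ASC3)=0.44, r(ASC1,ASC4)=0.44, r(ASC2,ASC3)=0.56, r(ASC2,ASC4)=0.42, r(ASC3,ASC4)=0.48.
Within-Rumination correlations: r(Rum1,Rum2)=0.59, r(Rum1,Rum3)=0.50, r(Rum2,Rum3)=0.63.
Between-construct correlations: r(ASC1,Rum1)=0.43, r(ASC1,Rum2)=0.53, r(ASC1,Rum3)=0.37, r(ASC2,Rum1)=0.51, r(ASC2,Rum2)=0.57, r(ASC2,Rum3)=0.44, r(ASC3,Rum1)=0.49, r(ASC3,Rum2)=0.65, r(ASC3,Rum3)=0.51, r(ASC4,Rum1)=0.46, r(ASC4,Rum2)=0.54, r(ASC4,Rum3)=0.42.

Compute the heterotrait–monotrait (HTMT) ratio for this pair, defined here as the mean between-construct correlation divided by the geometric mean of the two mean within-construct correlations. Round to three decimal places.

Mean between = 5.92/12 = 0.4933.
Mean within-ASC = 2.74/6 = 0.4567; mean within-Rum = 1.72/3 = 0.5733.
Geometric mean = √(0.4567 × 0.5733) = 0.5117.
HTMT = 0.4933 / 0.5117 = 0.964.

0.964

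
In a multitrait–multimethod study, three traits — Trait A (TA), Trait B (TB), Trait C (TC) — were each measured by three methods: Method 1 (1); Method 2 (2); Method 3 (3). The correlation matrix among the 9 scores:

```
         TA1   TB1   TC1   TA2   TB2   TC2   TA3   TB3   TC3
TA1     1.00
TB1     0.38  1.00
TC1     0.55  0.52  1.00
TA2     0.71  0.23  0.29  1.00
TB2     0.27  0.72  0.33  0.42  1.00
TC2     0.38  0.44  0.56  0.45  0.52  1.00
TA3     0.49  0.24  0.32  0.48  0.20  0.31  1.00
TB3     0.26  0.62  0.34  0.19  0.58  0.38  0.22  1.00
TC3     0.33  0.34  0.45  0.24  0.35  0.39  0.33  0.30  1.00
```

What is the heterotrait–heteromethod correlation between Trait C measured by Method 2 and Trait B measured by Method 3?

Different traits and methods: r(TC2, TB3) = 0.38.

0.38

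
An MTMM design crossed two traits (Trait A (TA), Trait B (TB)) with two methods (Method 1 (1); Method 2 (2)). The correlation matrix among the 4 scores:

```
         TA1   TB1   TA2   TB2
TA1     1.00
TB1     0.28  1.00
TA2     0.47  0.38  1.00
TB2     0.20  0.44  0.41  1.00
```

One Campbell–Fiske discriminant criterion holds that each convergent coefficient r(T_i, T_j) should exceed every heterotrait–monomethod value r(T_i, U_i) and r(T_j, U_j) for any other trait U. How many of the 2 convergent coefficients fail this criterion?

Each convergent coefficient versus the relevant comparison correlations:
TA (methods 1·2): 0.47 vs {0.28, 0.41} → pass.
TB (methods 1·2): 0.44 vs {0.28, 0.41} → pass.
0 of 2 fail.

0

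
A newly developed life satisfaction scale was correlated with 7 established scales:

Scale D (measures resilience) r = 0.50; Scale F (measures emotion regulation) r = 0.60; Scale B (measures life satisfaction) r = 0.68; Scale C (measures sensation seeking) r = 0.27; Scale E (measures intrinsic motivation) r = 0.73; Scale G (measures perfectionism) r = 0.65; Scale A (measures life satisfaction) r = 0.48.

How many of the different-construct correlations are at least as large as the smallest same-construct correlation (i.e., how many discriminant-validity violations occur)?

Convergent (same construct = life satisfaction): Scale B, Scale A.
Smallest convergent = 0.48. Discriminant values: 0.50, 0.60, 0.27, 0.73, 0.65; count ≥ 0.48 → 4.

4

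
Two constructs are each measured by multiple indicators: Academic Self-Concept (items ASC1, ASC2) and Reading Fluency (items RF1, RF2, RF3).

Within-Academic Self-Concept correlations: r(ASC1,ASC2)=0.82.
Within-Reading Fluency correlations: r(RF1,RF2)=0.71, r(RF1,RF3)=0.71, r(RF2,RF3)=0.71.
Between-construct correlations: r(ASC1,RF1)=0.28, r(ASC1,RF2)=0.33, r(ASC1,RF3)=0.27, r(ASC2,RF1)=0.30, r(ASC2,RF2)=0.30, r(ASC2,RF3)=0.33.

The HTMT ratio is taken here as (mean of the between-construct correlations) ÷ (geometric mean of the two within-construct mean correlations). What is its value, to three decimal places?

0.395

Mean heterotrait r = 1.81/6 = 0.3017.
Mean within-ASC = 0.82/1 = 0.8200; mean within-RF = 2.13/3 = 0.7100.
Geometric mean = √(0.8200 × 0.7100) = 0.7630.
HTMT = 0.3017 / 0.7630 = 0.395.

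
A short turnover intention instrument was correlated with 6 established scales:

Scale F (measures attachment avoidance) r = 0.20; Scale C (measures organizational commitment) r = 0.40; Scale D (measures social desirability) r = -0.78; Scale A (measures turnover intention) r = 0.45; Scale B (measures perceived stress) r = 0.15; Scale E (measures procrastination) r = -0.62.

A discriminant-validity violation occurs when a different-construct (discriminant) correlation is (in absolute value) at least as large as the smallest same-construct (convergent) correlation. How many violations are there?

Convergent (same construct = turnover intention): Scale A.
Smallest convergent = 0.45. Discriminant |r|: 0.20, 0.40, 0.78, 0.15, 0.62; count ≥ 0.45 → 2.

2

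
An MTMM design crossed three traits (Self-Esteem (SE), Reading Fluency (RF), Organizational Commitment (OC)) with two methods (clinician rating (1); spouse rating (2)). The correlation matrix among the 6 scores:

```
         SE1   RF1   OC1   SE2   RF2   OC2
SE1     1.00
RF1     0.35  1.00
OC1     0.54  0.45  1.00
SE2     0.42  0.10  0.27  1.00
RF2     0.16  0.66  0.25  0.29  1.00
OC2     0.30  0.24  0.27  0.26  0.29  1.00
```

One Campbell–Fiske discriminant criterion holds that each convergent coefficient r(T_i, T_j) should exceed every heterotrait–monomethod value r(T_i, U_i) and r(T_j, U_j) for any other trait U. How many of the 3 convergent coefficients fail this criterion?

2

Each convergent coefficient versus the relevant comparison correlations:
SE (methods 1·2): 0.42 vs {0.35, 0.29, 0.54, 0.26} → fail.
RF (methods 1·2): 0.66 vs {0.35, 0.29, 0.45, 0.29} → pass.
OC (methods 1·2): 0.27 vs {0.54, 0.26, 0.45, 0.29} → fail.
2 of 3 fail.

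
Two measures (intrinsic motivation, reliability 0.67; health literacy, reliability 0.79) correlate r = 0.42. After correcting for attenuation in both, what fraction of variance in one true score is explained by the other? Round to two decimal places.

0.33

Disattenuated r = 0.42 / √(0.67 × 0.79) = 0.42 / 0.7275 = 0.5773.
Shared true-score variance = 0.5773² = 0.3333 ≈ 0.33.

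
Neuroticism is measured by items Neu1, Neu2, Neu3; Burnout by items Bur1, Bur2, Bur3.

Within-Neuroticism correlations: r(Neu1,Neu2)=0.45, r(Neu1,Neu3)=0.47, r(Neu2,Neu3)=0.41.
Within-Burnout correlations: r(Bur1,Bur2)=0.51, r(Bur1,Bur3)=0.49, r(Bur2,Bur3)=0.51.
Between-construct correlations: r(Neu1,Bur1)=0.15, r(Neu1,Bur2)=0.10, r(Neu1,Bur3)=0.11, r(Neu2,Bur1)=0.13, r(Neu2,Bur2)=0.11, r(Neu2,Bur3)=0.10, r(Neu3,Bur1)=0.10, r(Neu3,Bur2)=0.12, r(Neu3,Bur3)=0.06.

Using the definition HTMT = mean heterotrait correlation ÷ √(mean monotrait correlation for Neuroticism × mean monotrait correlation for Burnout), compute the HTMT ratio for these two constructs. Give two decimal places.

Between-construct mean = 0.98/9 = 0.1089.
Mean within-Neu = 1.33/3 = 0.4433; mean within-Bur = 1.51/3 = 0.5033.
Geometric mean = √(0.4433 × 0.5033) = 0.4723.
HTMT = 0.1089 / 0.4723 = 0.23.

0.23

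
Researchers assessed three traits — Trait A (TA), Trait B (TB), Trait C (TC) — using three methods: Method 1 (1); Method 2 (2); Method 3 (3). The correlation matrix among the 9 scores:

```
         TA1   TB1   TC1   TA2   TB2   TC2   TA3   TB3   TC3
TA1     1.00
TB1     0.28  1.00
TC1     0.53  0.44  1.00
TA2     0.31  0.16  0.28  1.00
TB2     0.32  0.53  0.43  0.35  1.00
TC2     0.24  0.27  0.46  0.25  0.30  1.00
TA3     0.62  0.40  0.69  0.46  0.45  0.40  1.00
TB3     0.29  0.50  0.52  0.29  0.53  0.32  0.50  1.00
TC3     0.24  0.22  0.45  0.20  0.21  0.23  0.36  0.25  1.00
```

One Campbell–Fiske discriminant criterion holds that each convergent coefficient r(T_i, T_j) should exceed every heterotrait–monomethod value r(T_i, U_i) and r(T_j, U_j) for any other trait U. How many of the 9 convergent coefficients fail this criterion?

Each convergent coefficient versus the relevant comparison correlations:
TA (methods 1·2): 0.31 vs {0.28, 0.35, 0.53, 0.25} → fail.
TA (methods 1·3): 0.62 vs {0.28, 0.50, 0.53, 0.36} → pass.
TA (methods 2·3): 0.46 vs {0.35, 0.50, 0.25, 0.36} → fail.
TB (methods 1·2): 0.53 vs {0.28, 0.35, 0.44, 0.30} → pass.
TB (methods 1·3): 0.50 vs {0.28, 0.50, 0.44, 0.25} → fail.
TB (methods 2·3): 0.53 vs {0.35, 0.50, 0.30, 0.25} → pass.
TC (methods 1·2): 0.46 vs {0.53, 0.25, 0.44, 0.30} → fail.
TC (methods 1·3): 0.45 vs {0.53, 0.36, 0.44, 0.25} → fail.
TC (methods 2·3): 0.23 vs {0.25, 0.36, 0.30, 0.25} → fail.
6 of 9 fail.

6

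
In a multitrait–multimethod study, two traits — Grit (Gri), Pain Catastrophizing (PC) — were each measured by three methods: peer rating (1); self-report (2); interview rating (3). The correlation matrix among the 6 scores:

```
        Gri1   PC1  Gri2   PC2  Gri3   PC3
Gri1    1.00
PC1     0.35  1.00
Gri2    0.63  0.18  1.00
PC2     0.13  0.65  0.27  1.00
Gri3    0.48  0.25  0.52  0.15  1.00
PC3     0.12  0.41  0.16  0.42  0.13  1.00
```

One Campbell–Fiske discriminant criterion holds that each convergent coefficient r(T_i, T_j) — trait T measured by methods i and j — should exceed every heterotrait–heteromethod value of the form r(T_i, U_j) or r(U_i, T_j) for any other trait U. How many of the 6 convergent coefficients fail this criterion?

Each convergent coefficient versus the relevant comparison correlations:
Gri (methods 1·2): 0.63 vs {0.13, 0.18} → pass.
Gri (methods 1·3): 0.48 vs {0.12, 0.25} → pass.
Gri (methods 2·3): 0.52 vs {0.16, 0.15} → pass.
PC (methods 1·2): 0.65 vs {0.18, 0.13} → pass.
PC (methods 1·3): 0.41 vs {0.25, 0.12} → pass.
PC (methods 2·3): 0.42 vs {0.15, 0.16} → pass.
0 of 6 fail.

0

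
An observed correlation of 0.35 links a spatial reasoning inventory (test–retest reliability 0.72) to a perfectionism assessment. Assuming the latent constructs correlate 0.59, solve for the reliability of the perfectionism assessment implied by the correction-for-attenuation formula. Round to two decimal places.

r_true = r_obs / √(r_xx · r_yy) ⇒ 0.59 = 0.35 / √(0.72 · r_yy).
√(0.72 · r_yy) = 0.35 / 0.59 = 0.5932; 0.72 · r_yy = 0.3519; r_yy = 0.3519 / 0.72 ≈ 0.49.

0.49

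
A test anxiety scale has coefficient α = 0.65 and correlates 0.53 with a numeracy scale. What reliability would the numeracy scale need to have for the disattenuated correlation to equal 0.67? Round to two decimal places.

0.96

r_true = r_obs / √(r_xx · r_yy) ⇒ 0.67 = 0.53 / √(0.65 · r_yy).
√(0.65 · r_yy) = 0.53 / 0.67 = 0.7910; 0.65 · r_yy = 0.6257; r_yy = 0.6257 / 0.65 ≈ 0.96.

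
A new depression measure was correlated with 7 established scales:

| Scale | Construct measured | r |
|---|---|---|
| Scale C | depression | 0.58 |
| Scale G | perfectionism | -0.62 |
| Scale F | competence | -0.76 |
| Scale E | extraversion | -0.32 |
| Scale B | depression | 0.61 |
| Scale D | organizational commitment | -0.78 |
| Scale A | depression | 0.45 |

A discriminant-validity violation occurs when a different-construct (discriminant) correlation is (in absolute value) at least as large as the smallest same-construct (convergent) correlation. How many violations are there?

3

Convergent (same construct = depression): Scale C, Scale B, Scale A.
Smallest convergent = 0.45. Discriminant |r|: 0.62, 0.76, 0.32, 0.78; count ≥ 0.45 → 3.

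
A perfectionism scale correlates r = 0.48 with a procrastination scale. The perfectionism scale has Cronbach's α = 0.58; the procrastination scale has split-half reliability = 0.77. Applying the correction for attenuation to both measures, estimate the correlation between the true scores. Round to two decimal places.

0.72

r_true = r_obs / √(r_xx · r_yy) = 0.48 / √(0.58 × 0.77) = 0.48 / √0.4466 = 0.48 / 0.6683 ≈ 0.72.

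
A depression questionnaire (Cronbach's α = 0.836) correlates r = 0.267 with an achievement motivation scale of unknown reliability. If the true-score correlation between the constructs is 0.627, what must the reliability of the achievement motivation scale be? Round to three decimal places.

0.217

r_true = r_obs / √(r_xx · r_yy) ⇒ 0.627 = 0.267 / √(0.836 · r_yy).
√(0.836 · r_yy) = 0.267 / 0.627 = 0.4258; 0.836 · r_yy = 0.1813; r_yy = 0.1813 / 0.836 ≈ 0.217.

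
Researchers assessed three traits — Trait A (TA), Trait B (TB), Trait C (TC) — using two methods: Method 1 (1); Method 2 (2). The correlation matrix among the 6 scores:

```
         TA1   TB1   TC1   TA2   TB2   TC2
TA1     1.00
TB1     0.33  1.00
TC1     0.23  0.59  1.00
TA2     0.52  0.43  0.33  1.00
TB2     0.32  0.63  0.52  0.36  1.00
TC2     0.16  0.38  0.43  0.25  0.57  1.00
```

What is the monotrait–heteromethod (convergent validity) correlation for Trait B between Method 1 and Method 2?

0.63

Same trait (TB), different methods: r(TB1, TB2) = 0.63.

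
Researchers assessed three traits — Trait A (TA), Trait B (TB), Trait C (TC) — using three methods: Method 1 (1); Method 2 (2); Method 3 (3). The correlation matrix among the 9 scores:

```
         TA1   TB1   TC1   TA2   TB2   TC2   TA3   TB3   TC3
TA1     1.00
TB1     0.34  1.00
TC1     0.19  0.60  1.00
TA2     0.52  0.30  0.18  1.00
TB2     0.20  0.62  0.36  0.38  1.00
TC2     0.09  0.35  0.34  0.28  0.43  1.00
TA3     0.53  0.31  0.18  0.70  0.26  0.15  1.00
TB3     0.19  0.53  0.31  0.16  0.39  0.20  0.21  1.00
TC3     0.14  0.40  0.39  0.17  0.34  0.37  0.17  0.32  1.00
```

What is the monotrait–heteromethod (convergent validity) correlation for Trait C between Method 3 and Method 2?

Same trait (TC), different methods: r(TC3, TC2) = 0.37.

0.37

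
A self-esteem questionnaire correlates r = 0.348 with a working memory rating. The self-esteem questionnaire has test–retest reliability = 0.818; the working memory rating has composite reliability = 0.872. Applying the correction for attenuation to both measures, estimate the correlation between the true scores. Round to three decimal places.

0.412

r_true = r_obs / √(r_xx · r_yy) = 0.348 / √(0.818 × 0.872) = 0.348 / √0.713296 = 0.348 / 0.8446 ≈ 0.412.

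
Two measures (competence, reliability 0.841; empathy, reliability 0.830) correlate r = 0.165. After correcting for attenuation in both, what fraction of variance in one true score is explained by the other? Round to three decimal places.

0.039

Disattenuated r = 0.165 / √(0.841 × 0.830) = 0.165 / 0.8355 = 0.1975.
Shared true-score variance = 0.1975² = 0.0390 ≈ 0.039.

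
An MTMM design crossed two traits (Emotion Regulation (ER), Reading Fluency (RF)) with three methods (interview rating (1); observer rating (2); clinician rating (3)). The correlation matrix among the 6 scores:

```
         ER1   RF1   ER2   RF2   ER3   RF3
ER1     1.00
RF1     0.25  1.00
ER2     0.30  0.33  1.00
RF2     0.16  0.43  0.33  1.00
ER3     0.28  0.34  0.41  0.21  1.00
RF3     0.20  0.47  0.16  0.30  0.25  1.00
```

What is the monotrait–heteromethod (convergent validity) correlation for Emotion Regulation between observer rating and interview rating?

0.30

Same trait (ER), different methods: r(ER2, ER1) = 0.30.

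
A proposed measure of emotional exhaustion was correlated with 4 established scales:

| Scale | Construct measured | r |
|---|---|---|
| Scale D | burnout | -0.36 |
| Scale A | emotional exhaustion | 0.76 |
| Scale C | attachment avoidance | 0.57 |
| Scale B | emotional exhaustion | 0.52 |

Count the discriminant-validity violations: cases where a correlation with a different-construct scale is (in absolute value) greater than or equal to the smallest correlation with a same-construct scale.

1

Convergent (same construct = emotional exhaustion): Scale A, Scale B.
Smallest convergent = 0.52. Discriminant |r|: 0.36, 0.57; count ≥ 0.52 → 1.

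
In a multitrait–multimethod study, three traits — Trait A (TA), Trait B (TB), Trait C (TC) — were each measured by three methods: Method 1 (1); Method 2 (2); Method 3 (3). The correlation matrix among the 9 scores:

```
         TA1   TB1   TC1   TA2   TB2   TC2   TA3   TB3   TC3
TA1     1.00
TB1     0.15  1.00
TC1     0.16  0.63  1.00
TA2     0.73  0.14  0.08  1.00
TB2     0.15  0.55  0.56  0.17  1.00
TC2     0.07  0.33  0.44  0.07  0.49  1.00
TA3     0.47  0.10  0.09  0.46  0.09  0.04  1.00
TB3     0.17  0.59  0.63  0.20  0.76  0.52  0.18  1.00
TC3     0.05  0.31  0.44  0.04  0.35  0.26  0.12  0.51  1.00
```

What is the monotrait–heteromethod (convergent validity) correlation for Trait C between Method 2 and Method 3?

0.26

Same trait (TC), different methods: r(TC2, TC3) = 0.26.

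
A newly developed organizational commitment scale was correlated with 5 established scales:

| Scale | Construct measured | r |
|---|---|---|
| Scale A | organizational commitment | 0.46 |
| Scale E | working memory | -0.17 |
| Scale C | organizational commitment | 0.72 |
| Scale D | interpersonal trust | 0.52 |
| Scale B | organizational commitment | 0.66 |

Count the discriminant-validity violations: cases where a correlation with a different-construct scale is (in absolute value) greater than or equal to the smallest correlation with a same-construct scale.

Convergent (same construct = organizational commitment): Scale A, Scale C, Scale B.
Smallest convergent = 0.46. Discriminant |r|: 0.17, 0.52; count ≥ 0.46 → 1.

1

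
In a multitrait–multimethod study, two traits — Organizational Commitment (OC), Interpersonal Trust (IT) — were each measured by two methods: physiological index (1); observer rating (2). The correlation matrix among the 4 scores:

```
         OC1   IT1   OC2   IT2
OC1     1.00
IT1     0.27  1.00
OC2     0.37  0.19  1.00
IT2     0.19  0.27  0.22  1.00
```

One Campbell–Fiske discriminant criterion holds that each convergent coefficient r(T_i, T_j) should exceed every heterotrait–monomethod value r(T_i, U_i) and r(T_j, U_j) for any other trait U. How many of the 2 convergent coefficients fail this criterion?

1

Convergent coefficients and their comparison sets:
OC (methods 1·2): 0.37 vs {0.27, 0.22} → pass.
IT (methods 1·2): 0.27 vs {0.27, 0.22} → fail.
1 of 2 fail.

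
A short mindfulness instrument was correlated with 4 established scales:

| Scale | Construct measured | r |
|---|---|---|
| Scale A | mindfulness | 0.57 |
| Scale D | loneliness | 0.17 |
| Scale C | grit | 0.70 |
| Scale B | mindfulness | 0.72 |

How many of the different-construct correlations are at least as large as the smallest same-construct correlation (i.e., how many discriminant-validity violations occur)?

Convergent (same construct = mindfulness): Scale A, Scale B.
Smallest convergent = 0.57. Discriminant values: 0.17, 0.70; count ≥ 0.57 → 1.

1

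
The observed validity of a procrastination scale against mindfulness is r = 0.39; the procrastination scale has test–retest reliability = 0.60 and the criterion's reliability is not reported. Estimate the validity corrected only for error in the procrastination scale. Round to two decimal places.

0.50

Single correction: r_c = r_obs / √r_xx = 0.39 / √0.60 = 0.39 / 0.7746 ≈ 0.50.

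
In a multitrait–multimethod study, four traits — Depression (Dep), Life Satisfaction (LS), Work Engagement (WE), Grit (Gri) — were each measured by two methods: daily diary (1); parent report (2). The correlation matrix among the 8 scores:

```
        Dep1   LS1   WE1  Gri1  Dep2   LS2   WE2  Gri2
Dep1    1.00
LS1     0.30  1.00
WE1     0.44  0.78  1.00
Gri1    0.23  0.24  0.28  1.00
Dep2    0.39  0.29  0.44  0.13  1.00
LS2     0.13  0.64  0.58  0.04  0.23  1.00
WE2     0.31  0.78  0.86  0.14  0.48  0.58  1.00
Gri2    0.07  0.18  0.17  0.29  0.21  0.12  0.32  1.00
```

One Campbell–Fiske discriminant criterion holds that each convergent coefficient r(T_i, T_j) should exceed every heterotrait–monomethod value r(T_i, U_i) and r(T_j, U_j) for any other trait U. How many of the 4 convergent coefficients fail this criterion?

Each convergent coefficient versus the relevant comparison correlations:
Dep (methods 1·2): 0.39 vs {0.30, 0.23, 0.44, 0.48, 0.23, 0.21} → fail.
LS (methods 1·2): 0.64 vs {0.30, 0.23, 0.78, 0.58, 0.24, 0.12} → fail.
WE (methods 1·2): 0.86 vs {0.44, 0.48, 0.78, 0.58, 0.28, 0.32} → pass.
Gri (methods 1·2): 0.29 vs {0.23, 0.21, 0.24, 0.12, 0.28, 0.32} → fail.
3 of 4 fail.

3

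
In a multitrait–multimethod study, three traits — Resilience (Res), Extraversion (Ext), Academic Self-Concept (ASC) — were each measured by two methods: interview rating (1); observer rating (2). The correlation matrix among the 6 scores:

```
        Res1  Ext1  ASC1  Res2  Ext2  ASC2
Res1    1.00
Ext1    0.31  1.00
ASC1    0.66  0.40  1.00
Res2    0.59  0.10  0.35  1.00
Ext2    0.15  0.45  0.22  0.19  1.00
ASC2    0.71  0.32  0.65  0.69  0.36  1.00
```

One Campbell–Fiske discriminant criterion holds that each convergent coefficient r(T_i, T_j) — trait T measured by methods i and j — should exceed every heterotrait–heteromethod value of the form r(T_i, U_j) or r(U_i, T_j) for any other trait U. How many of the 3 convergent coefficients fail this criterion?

Checking each validity diagonal entry against its comparison values:
Res (methods 1·2): 0.59 vs {0.15, 0.10, 0.71, 0.35} → fail.
Ext (methods 1·2): 0.45 vs {0.10, 0.15, 0.32, 0.22} → pass.
ASC (methods 1·2): 0.65 vs {0.35, 0.71, 0.22, 0.32} → fail.
2 of 3 fail.

2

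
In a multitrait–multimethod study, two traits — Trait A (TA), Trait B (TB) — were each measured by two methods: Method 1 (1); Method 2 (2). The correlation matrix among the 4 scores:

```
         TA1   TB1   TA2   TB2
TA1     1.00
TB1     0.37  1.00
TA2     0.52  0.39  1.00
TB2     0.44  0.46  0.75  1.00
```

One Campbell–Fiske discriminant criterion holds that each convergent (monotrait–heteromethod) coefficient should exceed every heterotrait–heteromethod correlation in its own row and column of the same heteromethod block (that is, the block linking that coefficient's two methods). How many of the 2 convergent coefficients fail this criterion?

0

Convergent coefficients and their comparison sets:
TA (methods 1·2): 0.52 vs {0.44, 0.39} → pass.
TB (methods 1·2): 0.46 vs {0.39, 0.44} → pass.
0 of 2 fail.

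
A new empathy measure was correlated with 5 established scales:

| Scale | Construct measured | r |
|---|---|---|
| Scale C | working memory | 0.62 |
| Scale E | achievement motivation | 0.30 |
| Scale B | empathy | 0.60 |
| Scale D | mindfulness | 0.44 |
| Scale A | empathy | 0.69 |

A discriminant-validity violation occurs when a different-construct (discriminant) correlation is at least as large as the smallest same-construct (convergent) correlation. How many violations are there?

1

Convergent (same construct = empathy): Scale B, Scale A.
Smallest convergent = 0.60. Discriminant values: 0.62, 0.30, 0.44; count ≥ 0.60 → 1.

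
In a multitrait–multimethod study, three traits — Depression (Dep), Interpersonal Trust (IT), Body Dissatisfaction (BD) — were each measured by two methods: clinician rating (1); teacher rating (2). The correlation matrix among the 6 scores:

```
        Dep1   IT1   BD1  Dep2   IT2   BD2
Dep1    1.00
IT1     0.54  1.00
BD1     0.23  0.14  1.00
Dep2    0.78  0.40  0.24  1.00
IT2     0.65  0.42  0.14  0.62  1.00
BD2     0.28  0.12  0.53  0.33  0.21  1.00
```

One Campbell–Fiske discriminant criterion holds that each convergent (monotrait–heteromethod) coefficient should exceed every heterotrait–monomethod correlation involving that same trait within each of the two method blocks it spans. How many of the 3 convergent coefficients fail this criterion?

Checking each validity diagonal entry against its comparison values:
Dep (methods 1·2): 0.78 vs {0.54, 0.62, 0.23, 0.33} → pass.
IT (methods 1·2): 0.42 vs {0.54, 0.62, 0.14, 0.21} → fail.
BD (methods 1·2): 0.53 vs {0.23, 0.33, 0.14, 0.21} → pass.
1 of 3 fail.

1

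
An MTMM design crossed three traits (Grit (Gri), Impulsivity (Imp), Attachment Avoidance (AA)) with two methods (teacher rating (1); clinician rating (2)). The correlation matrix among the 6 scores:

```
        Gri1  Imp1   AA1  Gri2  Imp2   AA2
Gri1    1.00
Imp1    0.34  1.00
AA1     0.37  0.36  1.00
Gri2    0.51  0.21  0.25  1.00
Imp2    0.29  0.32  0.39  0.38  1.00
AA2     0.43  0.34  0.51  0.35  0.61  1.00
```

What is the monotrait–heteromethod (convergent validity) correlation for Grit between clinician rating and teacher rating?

0.51

Same trait (Gri), different methods: r(Gri2, Gri1) = 0.51.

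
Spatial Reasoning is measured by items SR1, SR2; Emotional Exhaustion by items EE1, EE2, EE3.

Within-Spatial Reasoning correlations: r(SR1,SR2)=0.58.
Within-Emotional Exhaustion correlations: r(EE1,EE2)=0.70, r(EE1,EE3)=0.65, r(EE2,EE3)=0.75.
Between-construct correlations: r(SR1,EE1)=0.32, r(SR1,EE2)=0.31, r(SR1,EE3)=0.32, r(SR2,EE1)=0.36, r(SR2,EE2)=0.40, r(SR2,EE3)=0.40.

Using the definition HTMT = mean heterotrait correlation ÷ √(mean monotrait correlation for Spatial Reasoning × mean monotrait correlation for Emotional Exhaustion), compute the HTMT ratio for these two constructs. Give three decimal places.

Between-construct mean = 2.11/6 = 0.3517.
Mean within-SR = 0.58/1 = 0.5800; mean within-EE = 2.10/3 = 0.7000.
Geometric mean = √(0.5800 × 0.7000) = 0.6372.
HTMT = 0.3517 / 0.6372 = 0.552.

0.552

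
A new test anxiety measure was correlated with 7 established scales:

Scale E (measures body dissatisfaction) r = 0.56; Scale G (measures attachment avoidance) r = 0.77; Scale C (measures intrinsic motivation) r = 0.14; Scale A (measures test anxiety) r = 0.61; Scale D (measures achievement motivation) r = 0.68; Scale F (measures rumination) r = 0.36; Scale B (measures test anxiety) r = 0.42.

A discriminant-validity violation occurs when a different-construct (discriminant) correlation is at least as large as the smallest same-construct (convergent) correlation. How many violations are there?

3

Convergent (same construct = test anxiety): Scale A, Scale B.
Smallest convergent = 0.42. Discriminant values: 0.56, 0.77, 0.14, 0.68, 0.36; count ≥ 0.42 → 3.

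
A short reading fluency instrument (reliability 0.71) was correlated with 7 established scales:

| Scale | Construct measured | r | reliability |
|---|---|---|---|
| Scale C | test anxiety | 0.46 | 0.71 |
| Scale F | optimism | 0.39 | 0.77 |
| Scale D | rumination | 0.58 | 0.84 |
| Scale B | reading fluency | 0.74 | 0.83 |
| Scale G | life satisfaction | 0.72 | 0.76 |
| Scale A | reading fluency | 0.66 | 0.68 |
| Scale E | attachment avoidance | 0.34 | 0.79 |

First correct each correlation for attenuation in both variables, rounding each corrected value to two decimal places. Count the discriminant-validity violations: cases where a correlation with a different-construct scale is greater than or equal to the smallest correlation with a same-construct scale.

Disattenuated r (r / √(r_scale · r_new)):
  Scale C (disc): 0.46 / √(0.71·0.71) = 0.65
  Scale F (disc): 0.39 / √(0.77·0.71) = 0.53
  Scale D (disc): 0.58 / √(0.84·0.71) = 0.75
  Scale B (conv): 0.74 / √(0.83·0.71) = 0.96
  Scale G (disc): 0.72 / √(0.76·0.71) = 0.98
  Scale A (conv): 0.66 / √(0.68·0.71) = 0.95
  Scale E (disc): 0.34 / √(0.79·0.71) = 0.45
Smallest convergent = 0.95. Discriminant values: 0.65, 0.53, 0.75, 0.98, 0.45; count ≥ 0.95 → 1.

1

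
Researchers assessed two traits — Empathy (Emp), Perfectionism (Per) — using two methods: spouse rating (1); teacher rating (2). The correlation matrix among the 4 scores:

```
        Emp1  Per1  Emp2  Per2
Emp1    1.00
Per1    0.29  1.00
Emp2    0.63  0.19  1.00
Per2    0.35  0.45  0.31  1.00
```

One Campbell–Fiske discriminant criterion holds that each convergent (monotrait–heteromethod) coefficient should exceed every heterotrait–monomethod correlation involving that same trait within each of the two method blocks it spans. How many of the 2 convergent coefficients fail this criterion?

Convergent coefficients and their comparison sets:
Emp (methods 1·2): 0.63 vs {0.29, 0.31} → pass.
Per (methods 1·2): 0.45 vs {0.29, 0.31} → pass.
0 of 2 fail.

0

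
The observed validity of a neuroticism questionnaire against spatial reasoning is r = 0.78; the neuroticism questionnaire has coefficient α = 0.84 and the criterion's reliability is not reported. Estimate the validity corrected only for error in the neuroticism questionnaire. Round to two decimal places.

Single correction: r_c = r_obs / √r_xx = 0.78 / √0.84 = 0.78 / 0.9165 ≈ 0.85.

0.85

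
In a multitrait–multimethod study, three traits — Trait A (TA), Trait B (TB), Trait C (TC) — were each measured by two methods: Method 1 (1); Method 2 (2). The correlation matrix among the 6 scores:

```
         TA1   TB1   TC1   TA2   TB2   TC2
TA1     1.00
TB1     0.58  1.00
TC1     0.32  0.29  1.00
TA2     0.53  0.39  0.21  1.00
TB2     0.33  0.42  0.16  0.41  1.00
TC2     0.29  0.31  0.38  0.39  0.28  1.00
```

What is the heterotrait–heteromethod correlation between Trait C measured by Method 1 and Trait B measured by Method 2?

0.16

Different traits and methods: r(TC1, TB2) = 0.16.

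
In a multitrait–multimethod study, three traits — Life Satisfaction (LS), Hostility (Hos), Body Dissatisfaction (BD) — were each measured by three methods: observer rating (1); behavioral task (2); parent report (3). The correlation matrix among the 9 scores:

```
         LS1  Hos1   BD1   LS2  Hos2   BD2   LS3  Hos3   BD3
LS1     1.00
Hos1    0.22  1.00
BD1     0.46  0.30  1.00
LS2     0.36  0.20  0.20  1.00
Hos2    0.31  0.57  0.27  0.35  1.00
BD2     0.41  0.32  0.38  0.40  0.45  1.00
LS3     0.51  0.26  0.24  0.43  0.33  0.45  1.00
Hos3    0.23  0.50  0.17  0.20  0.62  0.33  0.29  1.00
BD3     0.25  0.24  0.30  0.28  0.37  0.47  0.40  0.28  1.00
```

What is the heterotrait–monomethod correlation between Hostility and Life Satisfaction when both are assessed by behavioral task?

Different traits, same method: r(Hos2, LS2) = 0.35.

0.35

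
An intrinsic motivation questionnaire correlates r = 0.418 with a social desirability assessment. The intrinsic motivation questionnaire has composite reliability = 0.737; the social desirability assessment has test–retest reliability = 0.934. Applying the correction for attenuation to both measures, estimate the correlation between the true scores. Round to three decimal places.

r_true = r_obs / √(r_xx · r_yy) = 0.418 / √(0.737 × 0.934) = 0.418 / √0.688358 = 0.418 / 0.8297 ≈ 0.504.

0.504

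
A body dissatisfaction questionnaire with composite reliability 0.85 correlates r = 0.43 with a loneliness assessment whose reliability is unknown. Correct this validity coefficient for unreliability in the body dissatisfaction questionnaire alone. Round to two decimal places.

0.47

Single correction: r_c = r_obs / √r_xx = 0.43 / √0.85 = 0.43 / 0.9220 ≈ 0.47.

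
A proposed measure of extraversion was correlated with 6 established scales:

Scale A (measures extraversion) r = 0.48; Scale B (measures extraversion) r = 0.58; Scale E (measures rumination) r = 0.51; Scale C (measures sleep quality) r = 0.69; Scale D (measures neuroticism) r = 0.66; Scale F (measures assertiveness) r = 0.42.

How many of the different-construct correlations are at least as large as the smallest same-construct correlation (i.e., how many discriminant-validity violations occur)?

3

Convergent (same construct = extraversion): Scale A, Scale B.
Smallest convergent = 0.48. Discriminant values: 0.51, 0.69, 0.66, 0.42; count ≥ 0.48 → 3.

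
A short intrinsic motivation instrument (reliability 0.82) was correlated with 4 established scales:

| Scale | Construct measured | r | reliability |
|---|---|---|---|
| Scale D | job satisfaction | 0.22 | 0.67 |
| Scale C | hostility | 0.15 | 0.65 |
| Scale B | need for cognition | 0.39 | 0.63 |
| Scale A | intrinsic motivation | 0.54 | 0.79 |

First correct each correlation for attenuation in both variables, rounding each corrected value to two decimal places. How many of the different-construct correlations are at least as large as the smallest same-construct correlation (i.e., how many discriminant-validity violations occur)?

0

Disattenuated r (r / √(r_scale · r_new)):
  Scale D (disc): 0.22 / √(0.67·0.82) = 0.30
  Scale C (disc): 0.15 / √(0.65·0.82) = 0.21
  Scale B (disc): 0.39 / √(0.63·0.82) = 0.54
  Scale A (conv): 0.54 / √(0.79·0.82) = 0.67
Smallest convergent = 0.67. Discriminant values: 0.30, 0.21, 0.54; count ≥ 0.67 → 0.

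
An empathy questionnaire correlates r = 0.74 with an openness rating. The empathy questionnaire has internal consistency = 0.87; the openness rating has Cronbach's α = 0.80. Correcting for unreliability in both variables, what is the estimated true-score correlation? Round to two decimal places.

r_true = r_obs / √(r_xx · r_yy) = 0.74 / √(0.87 × 0.80) = 0.74 / √0.6960 = 0.74 / 0.8343 ≈ 0.89.

0.89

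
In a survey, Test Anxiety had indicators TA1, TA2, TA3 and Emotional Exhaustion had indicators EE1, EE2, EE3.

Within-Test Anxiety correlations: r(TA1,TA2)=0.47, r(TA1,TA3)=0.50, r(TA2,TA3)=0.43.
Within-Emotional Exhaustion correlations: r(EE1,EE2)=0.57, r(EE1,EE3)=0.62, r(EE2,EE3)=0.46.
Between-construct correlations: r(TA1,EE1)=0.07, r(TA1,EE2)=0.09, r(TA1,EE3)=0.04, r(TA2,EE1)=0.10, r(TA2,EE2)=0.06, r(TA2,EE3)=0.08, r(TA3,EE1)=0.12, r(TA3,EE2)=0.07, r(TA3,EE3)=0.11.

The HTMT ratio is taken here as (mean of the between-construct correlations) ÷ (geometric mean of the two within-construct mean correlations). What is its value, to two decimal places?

0.16

Between-construct mean = 0.74/9 = 0.0822.
Mean within-TA = 1.40/3 = 0.4667; mean within-EE = 1.65/3 = 0.5500.
Geometric mean = √(0.4667 × 0.5500) = 0.5066.
HTMT = 0.0822 / 0.5066 = 0.16.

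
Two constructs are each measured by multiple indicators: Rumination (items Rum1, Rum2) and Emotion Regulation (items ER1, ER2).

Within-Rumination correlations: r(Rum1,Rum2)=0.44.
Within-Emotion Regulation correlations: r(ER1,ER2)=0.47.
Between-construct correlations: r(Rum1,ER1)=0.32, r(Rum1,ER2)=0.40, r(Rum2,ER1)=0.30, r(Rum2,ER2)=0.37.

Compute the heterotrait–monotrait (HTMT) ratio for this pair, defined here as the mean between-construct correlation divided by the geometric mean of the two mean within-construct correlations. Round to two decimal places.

Mean between = 1.39/4 = 0.3475.
Mean within-Rum = 0.44/1 = 0.4400; mean within-ER = 0.47/1 = 0.4700.
Geometric mean = √(0.4400 × 0.4700) = 0.4548.
HTMT = 0.3475 / 0.4548 = 0.76.

0.76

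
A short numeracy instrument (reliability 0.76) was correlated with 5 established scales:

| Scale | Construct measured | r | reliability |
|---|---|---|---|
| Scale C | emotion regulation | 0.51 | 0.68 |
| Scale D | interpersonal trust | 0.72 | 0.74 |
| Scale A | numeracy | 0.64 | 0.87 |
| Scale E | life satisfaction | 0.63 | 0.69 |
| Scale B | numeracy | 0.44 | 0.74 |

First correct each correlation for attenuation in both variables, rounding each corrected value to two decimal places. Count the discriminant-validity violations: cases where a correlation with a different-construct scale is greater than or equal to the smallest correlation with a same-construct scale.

Disattenuated r (r / √(r_scale · r_new)):
  Scale C (disc): 0.51 / √(0.68·0.76) = 0.71
  Scale D (disc): 0.72 / √(0.74·0.76) = 0.96
  Scale A (conv): 0.64 / √(0.87·0.76) = 0.79
  Scale E (disc): 0.63 / √(0.69·0.76) = 0.87
  Scale B (conv): 0.44 / √(0.74·0.76) = 0.59
Smallest convergent = 0.59. Discriminant values: 0.71, 0.96, 0.87; count ≥ 0.59 → 3.

3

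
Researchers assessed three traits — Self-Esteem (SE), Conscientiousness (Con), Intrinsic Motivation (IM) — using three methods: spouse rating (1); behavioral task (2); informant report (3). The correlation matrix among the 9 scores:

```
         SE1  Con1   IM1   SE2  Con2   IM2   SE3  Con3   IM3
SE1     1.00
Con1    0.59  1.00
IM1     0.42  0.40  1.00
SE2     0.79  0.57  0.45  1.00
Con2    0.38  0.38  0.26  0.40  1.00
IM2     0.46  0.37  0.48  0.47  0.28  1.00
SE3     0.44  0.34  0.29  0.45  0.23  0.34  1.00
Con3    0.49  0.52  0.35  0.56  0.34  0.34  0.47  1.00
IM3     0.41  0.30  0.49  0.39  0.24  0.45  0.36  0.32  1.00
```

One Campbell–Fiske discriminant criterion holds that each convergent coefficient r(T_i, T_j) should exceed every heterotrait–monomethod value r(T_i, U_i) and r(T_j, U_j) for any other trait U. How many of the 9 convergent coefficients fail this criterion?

Convergent coefficients and their comparison sets:
SE (methods 1·2): 0.79 vs {0.59, 0.40, 0.42, 0.47} → pass.
SE (methods 1·3): 0.44 vs {0.59, 0.47, 0.42, 0.36} → fail.
SE (methods 2·3): 0.45 vs {0.40, 0.47, 0.47, 0.36} → fail.
Con (methods 1·2): 0.38 vs {0.59, 0.40, 0.40, 0.28} → fail.
Con (methods 1·3): 0.52 vs {0.59, 0.47, 0.40, 0.32} → fail.
Con (methods 2·3): 0.34 vs {0.40, 0.47, 0.28, 0.32} → fail.
IM (methods 1·2): 0.48 vs {0.42, 0.47, 0.40, 0.28} → pass.
IM (methods 1·3): 0.49 vs {0.42, 0.36, 0.40, 0.32} → pass.
IM (methods 2·3): 0.45 vs {0.47, 0.36, 0.28, 0.32} → fail.
6 of 9 fail.

6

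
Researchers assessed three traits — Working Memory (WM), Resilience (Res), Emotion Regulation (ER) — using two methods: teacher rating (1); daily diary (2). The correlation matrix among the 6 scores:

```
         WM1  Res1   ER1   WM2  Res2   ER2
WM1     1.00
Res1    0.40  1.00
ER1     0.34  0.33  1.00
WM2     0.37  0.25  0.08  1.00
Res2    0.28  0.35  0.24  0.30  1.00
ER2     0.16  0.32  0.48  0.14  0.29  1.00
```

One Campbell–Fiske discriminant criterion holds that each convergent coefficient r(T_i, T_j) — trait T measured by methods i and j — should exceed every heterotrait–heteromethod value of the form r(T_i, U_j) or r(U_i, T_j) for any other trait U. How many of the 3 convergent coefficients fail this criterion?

0

Checking each validity diagonal entry against its comparison values:
WM (methods 1·2): 0.37 vs {0.28, 0.25, 0.16, 0.08} → pass.
Res (methods 1·2): 0.35 vs {0.25, 0.28, 0.32, 0.24} → pass.
ER (methods 1·2): 0.48 vs {0.08, 0.16, 0.24, 0.32} → pass.
0 of 3 fail.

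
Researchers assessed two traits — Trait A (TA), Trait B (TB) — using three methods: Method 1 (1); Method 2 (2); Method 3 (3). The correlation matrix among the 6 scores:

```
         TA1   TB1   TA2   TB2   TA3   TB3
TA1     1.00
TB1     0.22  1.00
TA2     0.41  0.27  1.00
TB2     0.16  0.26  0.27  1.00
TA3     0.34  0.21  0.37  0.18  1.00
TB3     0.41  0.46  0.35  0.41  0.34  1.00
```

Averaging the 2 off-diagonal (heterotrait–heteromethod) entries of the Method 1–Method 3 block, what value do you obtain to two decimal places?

HTHM values (method 1 × method 3): 0.41, 0.21; mean = 0.62/2 = 0.31.

0.31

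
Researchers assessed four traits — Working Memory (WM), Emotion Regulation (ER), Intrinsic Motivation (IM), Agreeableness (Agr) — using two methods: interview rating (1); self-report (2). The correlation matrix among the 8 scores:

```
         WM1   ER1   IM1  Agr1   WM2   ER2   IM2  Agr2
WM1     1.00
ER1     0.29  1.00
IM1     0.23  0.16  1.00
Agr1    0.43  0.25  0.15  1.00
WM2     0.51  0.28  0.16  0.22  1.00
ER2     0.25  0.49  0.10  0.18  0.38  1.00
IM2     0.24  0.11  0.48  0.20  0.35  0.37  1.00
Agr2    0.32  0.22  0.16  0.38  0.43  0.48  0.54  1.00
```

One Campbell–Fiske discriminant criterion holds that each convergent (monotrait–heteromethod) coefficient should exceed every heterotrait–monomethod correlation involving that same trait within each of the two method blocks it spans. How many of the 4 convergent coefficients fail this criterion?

Checking each validity diagonal entry against its comparison values:
WM (methods 1·2): 0.51 vs {0.29, 0.38, 0.23, 0.35, 0.43, 0.43} → pass.
ER (methods 1·2): 0.49 vs {0.29, 0.38, 0.16, 0.37, 0.25, 0.48} → pass.
IM (methods 1·2): 0.48 vs {0.23, 0.35, 0.16, 0.37, 0.15, 0.54} → fail.
Agr (methods 1·2): 0.38 vs {0.43, 0.43, 0.25, 0.48, 0.15, 0.54} → fail.
2 of 4 fail.

2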